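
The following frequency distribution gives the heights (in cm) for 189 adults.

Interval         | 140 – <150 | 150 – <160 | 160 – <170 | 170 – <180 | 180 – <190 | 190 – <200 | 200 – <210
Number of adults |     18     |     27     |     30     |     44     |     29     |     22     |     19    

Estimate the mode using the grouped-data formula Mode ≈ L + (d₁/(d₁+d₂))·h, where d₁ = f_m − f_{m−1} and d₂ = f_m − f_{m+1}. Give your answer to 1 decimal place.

174.8

Modal class: 170 – <180 (highest frequency 44).
d₁ = 44 − 30 = 14, d₂ = 44 − 29 = 15
Mode ≈ 170 + (14/(14+15)) × 10 = 170 + 4.8276 = 174.8276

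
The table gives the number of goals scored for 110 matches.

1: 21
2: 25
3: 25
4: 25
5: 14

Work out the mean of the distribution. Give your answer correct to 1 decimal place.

2.9

Values: 1, 2, 3, 4, 5
Σfx = 21×1 + 25×2 + 25×3 + 25×4 + 14×5 = 316
n = Σf = 110
Mean = 316 / 110 = 2.8727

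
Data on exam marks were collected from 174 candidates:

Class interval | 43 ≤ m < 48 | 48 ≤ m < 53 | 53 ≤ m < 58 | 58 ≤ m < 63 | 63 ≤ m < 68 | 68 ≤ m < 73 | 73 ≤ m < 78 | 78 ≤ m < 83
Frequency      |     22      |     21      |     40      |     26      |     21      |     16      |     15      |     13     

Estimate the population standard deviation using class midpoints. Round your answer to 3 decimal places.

Midpoints: 45.5, 50.5, 55.5, 60.5, 65.5, 70.5, 75.5, 80.5
n = 174, Σfm = 10537, mean = 60.5575
Σfm² = 656843.5
Σf(m − x̄)² = Σfm² − (Σfm)²/n = 656843.5 − 10537²/174 = 18749.4253
Population variance = 18749.4253 / 174 = 107.7553
Standard deviation = √107.7553 = 10.3805

10.381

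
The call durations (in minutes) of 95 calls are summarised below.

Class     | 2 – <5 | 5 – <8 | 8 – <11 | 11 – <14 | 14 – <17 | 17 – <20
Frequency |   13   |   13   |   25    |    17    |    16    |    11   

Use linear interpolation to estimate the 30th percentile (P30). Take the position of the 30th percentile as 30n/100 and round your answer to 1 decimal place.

8.3

Cumulative frequencies: 13, 26, 51, 68, 84, 95
n = 95; position = 30n/100 = 28.5.
This falls in the class 8 – <11: L = 8, F = 26, f = 25, h = 3.
30th percentile ≈ 8 + ((28.5 − 26) / 25) × 3 = 8.3000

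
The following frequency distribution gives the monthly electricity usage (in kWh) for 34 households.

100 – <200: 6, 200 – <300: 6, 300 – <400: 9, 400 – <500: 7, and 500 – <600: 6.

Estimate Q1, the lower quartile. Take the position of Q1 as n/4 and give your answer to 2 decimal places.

Cumulative frequencies: 6, 12, 21, 28, 34
n = 34; position = n/4 = 8.5.
This falls in the class 200 – <300: L = 200, F = 6, f = 6, h = 100.
Lower quartile ≈ 200 + ((8.5 − 6) / 6) × 100 = 241.6667

241.67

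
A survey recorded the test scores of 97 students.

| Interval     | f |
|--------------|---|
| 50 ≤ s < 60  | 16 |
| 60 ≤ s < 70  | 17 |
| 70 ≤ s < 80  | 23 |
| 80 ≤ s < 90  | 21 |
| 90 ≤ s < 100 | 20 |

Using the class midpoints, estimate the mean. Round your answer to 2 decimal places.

76.24

Midpoints: 55, 65, 75, 85, 95
Σfm = 16×55 + 17×65 + 23×75 + 21×85 + 20×95 = 7395
n = Σf = 97
Mean = 7395 / 97 = 76.2371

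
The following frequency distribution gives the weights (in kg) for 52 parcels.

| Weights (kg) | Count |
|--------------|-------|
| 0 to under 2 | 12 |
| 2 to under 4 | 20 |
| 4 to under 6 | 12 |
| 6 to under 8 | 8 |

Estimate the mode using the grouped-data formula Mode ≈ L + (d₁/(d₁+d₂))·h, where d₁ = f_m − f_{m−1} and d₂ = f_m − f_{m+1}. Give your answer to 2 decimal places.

Modal class: 2 to under 4 (highest frequency 20).
d₁ = 20 − 12 = 8, d₂ = 20 − 12 = 8
Mode ≈ 2 + (8/(8+8)) × 2 = 2 + 1.0000 = 3.0000

3.00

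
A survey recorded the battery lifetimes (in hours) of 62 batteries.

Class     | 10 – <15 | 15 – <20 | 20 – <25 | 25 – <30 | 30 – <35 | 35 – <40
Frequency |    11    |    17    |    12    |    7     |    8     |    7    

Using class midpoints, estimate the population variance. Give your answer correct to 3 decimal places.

65.563

Midpoints: 12.5, 17.5, 22.5, 27.5, 32.5, 37.5
n = 62, Σfm = 1420, mean = 22.9032
Σfm² = 36587.5
Σf(m − x̄)² = Σfm² − (Σfm)²/n = 36587.5 − 1420²/62 = 4064.9194
Population variance = 4064.9194 / 62 = 65.5632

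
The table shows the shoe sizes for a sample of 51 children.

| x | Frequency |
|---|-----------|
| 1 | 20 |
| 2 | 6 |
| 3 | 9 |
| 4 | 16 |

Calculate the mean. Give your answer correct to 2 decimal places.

Values: 1, 2, 3, 4
Σfx = 20×1 + 6×2 + 9×3 + 16×4 = 123
n = Σf = 51
Mean = 123 / 51 = 2.4118

2.41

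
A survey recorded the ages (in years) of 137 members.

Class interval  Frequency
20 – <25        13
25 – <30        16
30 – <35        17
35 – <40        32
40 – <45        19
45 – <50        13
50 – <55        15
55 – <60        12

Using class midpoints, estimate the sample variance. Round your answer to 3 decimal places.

Midpoints: 22.5, 27.5, 32.5, 37.5, 42.5, 47.5, 52.5, 57.5
n = 137, Σfm = 5387.5, mean = 39.3248
Σfm² = 226306.25
Σf(m − x̄)² = Σfm² − (Σfm)²/n = 226306.25 − 5387.5²/137 = 14443.7956
Sample variance = 14443.7956 / 136 = 106.2044

106.204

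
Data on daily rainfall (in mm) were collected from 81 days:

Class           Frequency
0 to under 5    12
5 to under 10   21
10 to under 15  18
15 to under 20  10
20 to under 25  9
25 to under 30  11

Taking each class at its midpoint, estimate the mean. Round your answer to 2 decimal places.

Midpoints: 2.5, 7.5, 12.5, 17.5, 22.5, 27.5
Σfm = 12×2.5 + 21×7.5 + 18×12.5 + 10×17.5 + 9×22.5 + 11×27.5 = 1092.5
n = Σf = 81
Mean = 1092.5 / 81 = 13.4877

13.49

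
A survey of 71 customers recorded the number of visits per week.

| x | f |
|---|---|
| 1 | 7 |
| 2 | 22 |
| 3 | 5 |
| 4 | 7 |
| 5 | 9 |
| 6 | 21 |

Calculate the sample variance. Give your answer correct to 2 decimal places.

3.48

Values: 1, 2, 3, 4, 5, 6
n = 71, Σfx = 265, mean = 3.7324
Σfx² = 1233
Σf(x − x̄)² = Σfx² − (Σfx)²/n = 1233 − 265²/71 = 243.9155
Sample variance = 243.9155 / 70 = 3.4845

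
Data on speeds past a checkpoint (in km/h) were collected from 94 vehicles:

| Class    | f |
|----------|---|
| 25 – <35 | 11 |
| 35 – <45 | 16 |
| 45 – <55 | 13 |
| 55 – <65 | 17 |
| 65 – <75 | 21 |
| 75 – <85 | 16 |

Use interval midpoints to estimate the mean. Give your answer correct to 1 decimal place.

Midpoints: 30, 40, 50, 60, 70, 80
Σfm = 11×30 + 16×40 + 13×50 + 17×60 + 21×70 + 16×80 = 5390
n = Σf = 94
Mean = 5390 / 94 = 57.3404

57.3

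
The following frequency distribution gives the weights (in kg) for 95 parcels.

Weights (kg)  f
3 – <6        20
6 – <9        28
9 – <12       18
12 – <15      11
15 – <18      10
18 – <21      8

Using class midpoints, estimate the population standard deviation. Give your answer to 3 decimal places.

Midpoints: 4.5, 7.5, 10.5, 13.5, 16.5, 19.5
n = 95, Σfm = 958.5, mean = 10.0895
Σfm² = 11733.75
Σf(m − x̄)² = Σfm² − (Σfm)²/n = 11733.75 − 958.5²/95 = 2062.9895
Population variance = 2062.9895 / 95 = 21.7157
Standard deviation = √21.7157 = 4.6600

4.660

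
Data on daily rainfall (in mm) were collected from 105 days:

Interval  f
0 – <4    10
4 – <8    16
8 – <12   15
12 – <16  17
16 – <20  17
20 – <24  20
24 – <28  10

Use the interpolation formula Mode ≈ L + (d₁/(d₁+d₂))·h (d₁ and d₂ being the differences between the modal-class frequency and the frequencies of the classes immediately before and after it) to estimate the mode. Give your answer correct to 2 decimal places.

20.92

Modal class: 20 – <24 (highest frequency 20).
d₁ = 20 − 17 = 3, d₂ = 20 − 10 = 10
Mode ≈ 20 + (3/(3+10)) × 4 = 20 + 0.9231 = 20.9231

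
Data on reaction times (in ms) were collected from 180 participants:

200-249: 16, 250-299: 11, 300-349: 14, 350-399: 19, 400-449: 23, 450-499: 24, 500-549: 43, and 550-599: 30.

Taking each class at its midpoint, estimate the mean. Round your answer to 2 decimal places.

440.06

Midpoints: 224.5, 274.5, 324.5, 374.5, 424.5, 474.5, 524.5, 574.5
Σfm = 16×224.5 + 11×274.5 + 14×324.5 + 19×374.5 + 23×424.5 + 24×474.5 + 43×524.5 + 30×574.5 = 79210
n = Σf = 180
Mean = 79210 / 180 = 440.0556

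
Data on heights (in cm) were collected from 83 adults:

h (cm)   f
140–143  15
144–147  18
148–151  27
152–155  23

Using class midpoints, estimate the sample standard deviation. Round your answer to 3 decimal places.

4.271

Midpoints: 141.5, 145.5, 149.5, 153.5
n = 83, Σfm = 12308.5, mean = 148.2952
Σfm² = 1826786.75
Σf(m − x̄)² = Σfm² − (Σfm)²/n = 1826786.75 − 12308.5²/83 = 1495.5181
Sample variance = 1495.5181 / 82 = 18.2380
Standard deviation = √18.2380 = 4.2706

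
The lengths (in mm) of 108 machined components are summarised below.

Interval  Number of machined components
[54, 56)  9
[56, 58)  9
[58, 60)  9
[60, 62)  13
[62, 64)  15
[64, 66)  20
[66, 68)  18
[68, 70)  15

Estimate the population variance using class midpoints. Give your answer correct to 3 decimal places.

Midpoints: 55, 57, 59, 61, 63, 65, 67, 69
n = 108, Σfm = 6818, mean = 63.1296
Σfm² = 432420
Σf(m − x̄)² = Σfm² − (Σfm)²/n = 432420 − 6818²/108 = 2002.1852
Population variance = 2002.1852 / 108 = 18.5388

18.539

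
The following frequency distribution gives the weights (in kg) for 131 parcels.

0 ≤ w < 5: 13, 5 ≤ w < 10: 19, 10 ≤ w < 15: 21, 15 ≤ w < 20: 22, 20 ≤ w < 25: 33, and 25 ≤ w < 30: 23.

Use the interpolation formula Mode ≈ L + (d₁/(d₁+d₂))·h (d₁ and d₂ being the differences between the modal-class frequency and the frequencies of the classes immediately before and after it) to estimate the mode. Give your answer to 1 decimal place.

22.6

Modal class: 20 ≤ w < 25 (highest frequency 33).
d₁ = 33 − 22 = 11, d₂ = 33 − 23 = 10
Mode ≈ 20 + (11/(11+10)) × 5 = 20 + 2.6190 = 22.6190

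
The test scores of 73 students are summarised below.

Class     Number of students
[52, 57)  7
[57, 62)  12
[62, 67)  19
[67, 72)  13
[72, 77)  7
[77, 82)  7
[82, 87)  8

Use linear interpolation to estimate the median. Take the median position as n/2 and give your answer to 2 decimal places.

Cumulative frequencies: 7, 19, 38, 51, 58, 65, 73
n = 73; position = n/2 = 36.5.
This falls in the class [62, 67): L = 62, F = 19, f = 19, h = 5.
Median ≈ 62 + ((36.5 − 19) / 19) × 5 = 66.6053

66.61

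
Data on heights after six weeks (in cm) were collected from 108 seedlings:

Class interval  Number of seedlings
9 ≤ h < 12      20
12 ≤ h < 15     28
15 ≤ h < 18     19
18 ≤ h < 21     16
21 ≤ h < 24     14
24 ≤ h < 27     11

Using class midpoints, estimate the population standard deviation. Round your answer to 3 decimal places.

4.815

Midpoints: 10.5, 13.5, 16.5, 19.5, 22.5, 25.5
n = 108, Σfm = 1809, mean = 16.7500
Σfm² = 32805
Σf(m − x̄)² = Σfm² − (Σfm)²/n = 32805 − 1809²/108 = 2504.2500
Population variance = 2504.2500 / 108 = 23.1875
Standard deviation = √23.1875 = 4.8153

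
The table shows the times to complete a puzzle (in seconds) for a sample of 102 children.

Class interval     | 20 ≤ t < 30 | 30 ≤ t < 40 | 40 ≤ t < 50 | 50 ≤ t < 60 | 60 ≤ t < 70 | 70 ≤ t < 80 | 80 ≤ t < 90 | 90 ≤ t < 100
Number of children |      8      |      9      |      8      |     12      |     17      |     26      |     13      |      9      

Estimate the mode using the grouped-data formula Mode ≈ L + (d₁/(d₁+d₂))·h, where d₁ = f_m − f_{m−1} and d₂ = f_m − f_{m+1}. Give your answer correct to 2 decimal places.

74.09

Modal class: 70 ≤ t < 80 (highest frequency 26).
d₁ = 26 − 17 = 9, d₂ = 26 − 13 = 13
Mode ≈ 70 + (9/(9+13)) × 10 = 70 + 4.0909 = 74.0909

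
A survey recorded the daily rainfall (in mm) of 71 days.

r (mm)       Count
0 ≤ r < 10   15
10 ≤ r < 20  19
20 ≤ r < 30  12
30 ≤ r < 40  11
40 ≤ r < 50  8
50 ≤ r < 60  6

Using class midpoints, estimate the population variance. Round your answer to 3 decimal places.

Midpoints: 5, 15, 25, 35, 45, 55
n = 71, Σfm = 1735, mean = 24.4366
Σfm² = 59975
Σf(m − x̄)² = Σfm² − (Σfm)²/n = 59975 − 1735²/71 = 17577.4648
Population variance = 17577.4648 / 71 = 247.5699

247.570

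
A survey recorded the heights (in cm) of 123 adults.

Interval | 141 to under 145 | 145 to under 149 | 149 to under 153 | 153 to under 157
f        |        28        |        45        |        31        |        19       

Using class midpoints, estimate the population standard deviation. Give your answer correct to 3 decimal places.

3.973

Midpoints: 143, 147, 151, 155
n = 123, Σfm = 18245, mean = 148.3333
Σfm² = 2708283
Σf(m − x̄)² = Σfm² − (Σfm)²/n = 2708283 − 18245²/123 = 1941.3333
Population variance = 1941.3333 / 123 = 15.7832
Standard deviation = √15.7832 = 3.9728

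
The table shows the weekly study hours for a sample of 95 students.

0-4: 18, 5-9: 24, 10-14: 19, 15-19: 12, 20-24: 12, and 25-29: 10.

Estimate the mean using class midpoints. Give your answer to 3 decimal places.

12.316

Midpoints: 2, 7, 12, 17, 22, 27
Σfm = 18×2 + 24×7 + 19×12 + 12×17 + 12×22 + 10×27 = 1170
n = Σf = 95
Mean = 1170 / 95 = 12.3158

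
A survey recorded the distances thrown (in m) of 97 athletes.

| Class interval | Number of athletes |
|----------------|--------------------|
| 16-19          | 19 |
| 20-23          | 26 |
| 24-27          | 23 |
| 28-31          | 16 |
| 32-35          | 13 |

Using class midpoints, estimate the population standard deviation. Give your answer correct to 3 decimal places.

Midpoints: 17.5, 21.5, 25.5, 29.5, 33.5
n = 97, Σfm = 2385.5, mean = 24.5928
Σfm² = 61306.25
Σf(m − x̄)² = Σfm² − (Σfm)²/n = 61306.25 − 2385.5²/97 = 2640.1649
Population variance = 2640.1649 / 97 = 27.2182
Standard deviation = √27.2182 = 5.2171

5.217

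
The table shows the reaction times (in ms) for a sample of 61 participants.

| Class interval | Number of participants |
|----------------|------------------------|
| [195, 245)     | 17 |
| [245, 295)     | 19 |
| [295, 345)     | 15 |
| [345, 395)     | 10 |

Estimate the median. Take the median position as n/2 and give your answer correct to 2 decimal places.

Cumulative frequencies: 17, 36, 51, 61
n = 61; position = n/2 = 30.5.
This falls in the class [245, 295): L = 245, F = 17, f = 19, h = 50.
Median ≈ 245 + ((30.5 − 17) / 19) × 50 = 280.5263

280.53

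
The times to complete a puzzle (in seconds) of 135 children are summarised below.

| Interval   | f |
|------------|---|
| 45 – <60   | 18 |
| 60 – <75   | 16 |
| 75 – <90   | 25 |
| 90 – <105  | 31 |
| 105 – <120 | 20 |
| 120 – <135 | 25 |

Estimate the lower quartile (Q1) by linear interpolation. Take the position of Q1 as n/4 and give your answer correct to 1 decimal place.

Cumulative frequencies: 18, 34, 59, 90, 110, 135
n = 135; position = n/4 = 33.75.
This falls in the class 60 – <75: L = 60, F = 18, f = 16, h = 15.
Lower quartile ≈ 60 + ((33.75 − 18) / 16) × 15 = 74.7656

74.8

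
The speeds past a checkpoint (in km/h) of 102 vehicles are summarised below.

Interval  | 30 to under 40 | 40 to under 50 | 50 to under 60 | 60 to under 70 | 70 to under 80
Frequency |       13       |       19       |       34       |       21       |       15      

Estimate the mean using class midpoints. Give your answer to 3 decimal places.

55.588

Midpoints: 35, 45, 55, 65, 75
Σfm = 13×35 + 19×45 + 34×55 + 21×65 + 15×75 = 5670
n = Σf = 102
Mean = 5670 / 102 = 55.5882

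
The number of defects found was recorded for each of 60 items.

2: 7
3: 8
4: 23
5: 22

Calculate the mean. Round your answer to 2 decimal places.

Values: 2, 3, 4, 5
Σfx = 7×2 + 8×3 + 23×4 + 22×5 = 240
n = Σf = 60
Mean = 240 / 60 = 4.0000

4.00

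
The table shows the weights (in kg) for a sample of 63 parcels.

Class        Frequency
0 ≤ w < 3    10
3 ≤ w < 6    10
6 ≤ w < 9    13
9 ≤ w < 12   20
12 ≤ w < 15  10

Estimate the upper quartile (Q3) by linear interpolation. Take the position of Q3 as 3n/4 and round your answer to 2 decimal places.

11.14

Cumulative frequencies: 10, 20, 33, 53, 63
n = 63; position = 3n/4 = 47.25.
This falls in the class 9 ≤ w < 12: L = 9, F = 33, f = 20, h = 3.
Upper quartile ≈ 9 + ((47.25 − 33) / 20) × 3 = 11.1375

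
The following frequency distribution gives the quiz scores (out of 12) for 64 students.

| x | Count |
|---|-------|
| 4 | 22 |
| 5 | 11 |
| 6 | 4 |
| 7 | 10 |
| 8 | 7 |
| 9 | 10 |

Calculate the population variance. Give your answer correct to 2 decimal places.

3.55

Values: 4, 5, 6, 7, 8, 9
n = 64, Σfx = 383, mean = 5.9844
Σfx² = 2519
Σf(x − x̄)² = Σfx² − (Σfx)²/n = 2519 − 383²/64 = 226.9844
Population variance = 226.9844 / 64 = 3.5466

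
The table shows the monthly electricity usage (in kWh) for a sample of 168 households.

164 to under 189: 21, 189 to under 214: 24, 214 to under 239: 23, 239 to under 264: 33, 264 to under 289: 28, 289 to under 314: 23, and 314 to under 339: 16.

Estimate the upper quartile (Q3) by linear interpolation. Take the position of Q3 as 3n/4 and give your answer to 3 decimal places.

286.321

Cumulative frequencies: 21, 45, 68, 101, 129, 152, 168
n = 168; position = 3n/4 = 126.
This falls in the class 264 to under 289: L = 264, F = 101, f = 28, h = 25.
Upper quartile ≈ 264 + ((126 − 101) / 28) × 25 = 286.3214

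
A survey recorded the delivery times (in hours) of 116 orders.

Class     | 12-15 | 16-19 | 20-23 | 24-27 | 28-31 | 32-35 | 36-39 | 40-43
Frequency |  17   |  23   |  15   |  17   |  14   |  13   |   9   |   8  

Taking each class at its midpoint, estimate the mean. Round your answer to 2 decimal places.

25.05

Midpoints: 13.5, 17.5, 21.5, 25.5, 29.5, 33.5, 37.5, 41.5
Σfm = 17×13.5 + 23×17.5 + 15×21.5 + 17×25.5 + 14×29.5 + 13×33.5 + 9×37.5 + 8×41.5 = 2906
n = Σf = 116
Mean = 2906 / 116 = 25.0517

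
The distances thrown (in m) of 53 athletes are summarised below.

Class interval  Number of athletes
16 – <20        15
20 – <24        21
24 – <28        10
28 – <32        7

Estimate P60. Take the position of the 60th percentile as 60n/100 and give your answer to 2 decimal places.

23.20

Cumulative frequencies: 15, 36, 46, 53
n = 53; position = 60n/100 = 31.8.
This falls in the class 20 – <24: L = 20, F = 15, f = 21, h = 4.
60th percentile ≈ 20 + ((31.8 − 15) / 21) × 4 = 23.2000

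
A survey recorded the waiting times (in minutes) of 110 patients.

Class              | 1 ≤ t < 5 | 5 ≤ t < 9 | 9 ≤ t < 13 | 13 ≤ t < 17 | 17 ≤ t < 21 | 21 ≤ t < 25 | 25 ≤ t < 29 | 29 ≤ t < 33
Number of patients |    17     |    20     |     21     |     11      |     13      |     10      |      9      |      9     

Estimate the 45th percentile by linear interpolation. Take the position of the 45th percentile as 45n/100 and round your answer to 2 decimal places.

Cumulative frequencies: 17, 37, 58, 69, 82, 92, 101, 110
n = 110; position = 45n/100 = 49.5.
This falls in the class 9 ≤ t < 13: L = 9, F = 37, f = 21, h = 4.
45th percentile ≈ 9 + ((49.5 − 37) / 21) × 4 = 11.3810

11.38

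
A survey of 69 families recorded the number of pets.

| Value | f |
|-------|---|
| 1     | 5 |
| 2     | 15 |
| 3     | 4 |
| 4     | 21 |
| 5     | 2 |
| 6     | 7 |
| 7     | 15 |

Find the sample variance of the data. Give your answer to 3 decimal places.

3.999

Values: 1, 2, 3, 4, 5, 6, 7
n = 69, Σfx = 288, mean = 4.1739
Σfx² = 1474
Σf(x − x̄)² = Σfx² − (Σfx)²/n = 1474 − 288²/69 = 271.9130
Sample variance = 271.9130 / 68 = 3.9987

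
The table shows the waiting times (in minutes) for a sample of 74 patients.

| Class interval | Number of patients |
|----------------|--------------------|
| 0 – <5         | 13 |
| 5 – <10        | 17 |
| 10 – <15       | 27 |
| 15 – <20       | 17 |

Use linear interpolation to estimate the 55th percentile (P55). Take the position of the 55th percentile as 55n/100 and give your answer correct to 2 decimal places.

Cumulative frequencies: 13, 30, 57, 74
n = 74; position = 55n/100 = 40.7.
This falls in the class 10 – <15: L = 10, F = 30, f = 27, h = 5.
55th percentile ≈ 10 + ((40.7 − 30) / 27) × 5 = 11.9815

11.98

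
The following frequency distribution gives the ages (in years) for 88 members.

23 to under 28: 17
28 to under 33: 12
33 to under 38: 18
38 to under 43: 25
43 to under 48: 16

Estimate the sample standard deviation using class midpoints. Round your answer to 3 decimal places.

Midpoints: 25.5, 30.5, 35.5, 40.5, 45.5
n = 88, Σfm = 3179, mean = 36.1250
Σfm² = 119032
Σf(m − x̄)² = Σfm² − (Σfm)²/n = 119032 − 3179²/88 = 4190.6250
Sample variance = 4190.6250 / 87 = 48.1681
Standard deviation = √48.1681 = 6.9403

6.940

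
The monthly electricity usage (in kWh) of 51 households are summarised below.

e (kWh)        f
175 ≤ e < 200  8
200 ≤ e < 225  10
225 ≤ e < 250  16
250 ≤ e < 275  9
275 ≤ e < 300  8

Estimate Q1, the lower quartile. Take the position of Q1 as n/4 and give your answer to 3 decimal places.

Cumulative frequencies: 8, 18, 34, 43, 51
n = 51; position = n/4 = 12.75.
This falls in the class 200 ≤ e < 225: L = 200, F = 8, f = 10, h = 25.
Lower quartile ≈ 200 + ((12.75 − 8) / 10) × 25 = 211.8750

211.875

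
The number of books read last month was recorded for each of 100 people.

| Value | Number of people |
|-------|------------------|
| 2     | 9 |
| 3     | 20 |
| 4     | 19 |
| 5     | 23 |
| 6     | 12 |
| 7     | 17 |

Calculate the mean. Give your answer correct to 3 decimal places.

4.600

Values: 2, 3, 4, 5, 6, 7
Σfx = 9×2 + 20×3 + 19×4 + 23×5 + 12×6 + 17×7 = 460
n = Σf = 100
Mean = 460 / 100 = 4.6000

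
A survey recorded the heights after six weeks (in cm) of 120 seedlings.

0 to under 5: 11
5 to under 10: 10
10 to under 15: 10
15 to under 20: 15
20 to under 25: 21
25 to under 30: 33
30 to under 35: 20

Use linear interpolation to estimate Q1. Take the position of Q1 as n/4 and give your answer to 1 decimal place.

14.5

Cumulative frequencies: 11, 21, 31, 46, 67, 100, 120
n = 120; position = n/4 = 30.
This falls in the class 10 to under 15: L = 10, F = 21, f = 10, h = 5.
Lower quartile ≈ 10 + ((30 − 21) / 10) × 5 = 14.5000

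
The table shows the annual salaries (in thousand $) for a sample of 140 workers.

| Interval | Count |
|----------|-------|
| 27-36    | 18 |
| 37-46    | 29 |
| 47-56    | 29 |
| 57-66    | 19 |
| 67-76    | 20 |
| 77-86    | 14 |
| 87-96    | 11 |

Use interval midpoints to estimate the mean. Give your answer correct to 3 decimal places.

57.214

Midpoints: 31.5, 41.5, 51.5, 61.5, 71.5, 81.5, 91.5
Σfm = 18×31.5 + 29×41.5 + 29×51.5 + 19×61.5 + 20×71.5 + 14×81.5 + 11×91.5 = 8010
n = Σf = 140
Mean = 8010 / 140 = 57.2143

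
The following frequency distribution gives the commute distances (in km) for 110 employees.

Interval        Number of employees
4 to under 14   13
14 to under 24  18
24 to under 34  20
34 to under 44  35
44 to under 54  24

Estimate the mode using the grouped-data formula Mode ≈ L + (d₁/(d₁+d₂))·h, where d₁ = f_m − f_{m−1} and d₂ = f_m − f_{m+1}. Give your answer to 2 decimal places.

Modal class: 34 to under 44 (highest frequency 35).
d₁ = 35 − 20 = 15, d₂ = 35 − 24 = 11
Mode ≈ 34 + (15/(15+11)) × 10 = 34 + 5.7692 = 39.7692

39.77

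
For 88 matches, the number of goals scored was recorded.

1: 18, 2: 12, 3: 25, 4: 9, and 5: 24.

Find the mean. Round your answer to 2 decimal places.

3.10

Values: 1, 2, 3, 4, 5
Σfx = 18×1 + 12×2 + 25×3 + 9×4 + 24×5 = 273
n = Σf = 88
Mean = 273 / 88 = 3.1023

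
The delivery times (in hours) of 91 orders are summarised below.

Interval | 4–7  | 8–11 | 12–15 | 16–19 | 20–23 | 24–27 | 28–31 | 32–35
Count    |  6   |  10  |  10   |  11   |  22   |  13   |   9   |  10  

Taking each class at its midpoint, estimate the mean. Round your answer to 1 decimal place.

20.4

Midpoints: 5.5, 9.5, 13.5, 17.5, 21.5, 25.5, 29.5, 33.5
Σfm = 6×5.5 + 10×9.5 + 10×13.5 + 11×17.5 + 22×21.5 + 13×25.5 + 9×29.5 + 10×33.5 = 1860.5
n = Σf = 91
Mean = 1860.5 / 91 = 20.4451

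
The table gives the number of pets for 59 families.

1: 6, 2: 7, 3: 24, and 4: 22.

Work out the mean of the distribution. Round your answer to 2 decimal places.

Values: 1, 2, 3, 4
Σfx = 6×1 + 7×2 + 24×3 + 22×4 = 180
n = Σf = 59
Mean = 180 / 59 = 3.0508

3.05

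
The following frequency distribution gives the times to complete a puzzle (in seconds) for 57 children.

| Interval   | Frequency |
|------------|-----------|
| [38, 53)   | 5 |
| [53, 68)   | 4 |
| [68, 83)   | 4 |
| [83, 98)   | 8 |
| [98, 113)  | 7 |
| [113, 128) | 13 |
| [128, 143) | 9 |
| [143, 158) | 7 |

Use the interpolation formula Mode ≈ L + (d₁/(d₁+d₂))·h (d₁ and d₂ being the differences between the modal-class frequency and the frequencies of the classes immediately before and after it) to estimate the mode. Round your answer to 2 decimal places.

Modal class: [113, 128) (highest frequency 13).
d₁ = 13 − 7 = 6, d₂ = 13 − 9 = 4
Mode ≈ 113 + (6/(6+4)) × 15 = 113 + 9.0000 = 122.0000

122.00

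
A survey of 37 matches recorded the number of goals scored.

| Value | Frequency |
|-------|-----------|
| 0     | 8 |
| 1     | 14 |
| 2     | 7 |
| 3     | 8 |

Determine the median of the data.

1

Cumulative frequencies: 8, 22, 29, 37
n = 37, so the median is the value in position (n+1)/2 = 19.
Position 19 falls at value 1.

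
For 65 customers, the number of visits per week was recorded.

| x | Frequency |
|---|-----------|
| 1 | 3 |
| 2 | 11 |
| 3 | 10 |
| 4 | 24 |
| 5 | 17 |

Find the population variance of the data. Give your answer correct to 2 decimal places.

1.37

Values: 1, 2, 3, 4, 5
n = 65, Σfx = 236, mean = 3.6308
Σfx² = 946
Σf(x − x̄)² = Σfx² − (Σfx)²/n = 946 − 236²/65 = 89.1385
Population variance = 89.1385 / 65 = 1.3714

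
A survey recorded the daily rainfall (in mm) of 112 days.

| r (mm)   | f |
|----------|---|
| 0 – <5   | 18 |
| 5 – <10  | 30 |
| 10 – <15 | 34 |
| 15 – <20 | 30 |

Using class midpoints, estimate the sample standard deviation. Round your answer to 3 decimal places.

5.208

Midpoints: 2.5, 7.5, 12.5, 17.5
n = 112, Σfm = 1220, mean = 10.8929
Σfm² = 16300
Σf(m − x̄)² = Σfm² − (Σfm)²/n = 16300 − 1220²/112 = 3010.7143
Sample variance = 3010.7143 / 111 = 27.1236
Standard deviation = √27.1236 = 5.2080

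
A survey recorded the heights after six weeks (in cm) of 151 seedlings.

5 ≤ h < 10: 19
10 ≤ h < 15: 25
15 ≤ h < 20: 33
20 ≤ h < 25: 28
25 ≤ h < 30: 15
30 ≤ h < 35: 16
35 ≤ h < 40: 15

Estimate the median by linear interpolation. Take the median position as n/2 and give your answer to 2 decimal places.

19.77

Cumulative frequencies: 19, 44, 77, 105, 120, 136, 151
n = 151; position = n/2 = 75.5.
This falls in the class 15 ≤ h < 20: L = 15, F = 44, f = 33, h = 5.
Median ≈ 15 + ((75.5 − 44) / 33) × 5 = 19.7727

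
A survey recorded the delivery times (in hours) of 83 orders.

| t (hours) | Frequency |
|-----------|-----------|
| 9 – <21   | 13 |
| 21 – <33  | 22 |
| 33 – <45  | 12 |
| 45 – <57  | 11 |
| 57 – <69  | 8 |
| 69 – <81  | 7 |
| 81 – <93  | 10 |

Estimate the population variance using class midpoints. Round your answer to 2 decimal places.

556.43

Midpoints: 15, 27, 39, 51, 63, 75, 87
n = 83, Σfm = 3717, mean = 44.7831
Σfm² = 212643
Σf(m − x̄)² = Σfm² − (Σfm)²/n = 212643 − 3717²/83 = 46184.0964
Population variance = 46184.0964 / 83 = 556.4349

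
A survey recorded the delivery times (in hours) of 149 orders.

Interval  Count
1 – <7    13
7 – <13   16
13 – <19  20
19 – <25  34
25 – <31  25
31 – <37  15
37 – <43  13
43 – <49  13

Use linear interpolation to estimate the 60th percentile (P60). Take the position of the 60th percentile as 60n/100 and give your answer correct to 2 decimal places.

26.54

Cumulative frequencies: 13, 29, 49, 83, 108, 123, 136, 149
n = 149; position = 60n/100 = 89.4.
This falls in the class 25 – <31: L = 25, F = 83, f = 25, h = 6.
60th percentile ≈ 25 + ((89.4 − 83) / 25) × 6 = 26.5360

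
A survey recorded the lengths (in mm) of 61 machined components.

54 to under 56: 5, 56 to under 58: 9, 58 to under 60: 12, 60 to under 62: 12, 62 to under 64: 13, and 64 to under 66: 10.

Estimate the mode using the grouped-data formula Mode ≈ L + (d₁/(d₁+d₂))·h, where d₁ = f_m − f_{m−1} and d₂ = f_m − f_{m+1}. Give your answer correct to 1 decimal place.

62.5

Modal class: 62 to under 64 (highest frequency 13).
d₁ = 13 − 12 = 1, d₂ = 13 − 10 = 3
Mode ≈ 62 + (1/(1+3)) × 2 = 62 + 0.5000 = 62.5000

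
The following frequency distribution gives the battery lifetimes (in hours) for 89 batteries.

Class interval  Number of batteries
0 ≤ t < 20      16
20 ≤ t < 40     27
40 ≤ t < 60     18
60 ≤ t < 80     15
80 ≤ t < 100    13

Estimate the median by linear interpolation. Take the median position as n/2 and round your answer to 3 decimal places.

41.667

Cumulative frequencies: 16, 43, 61, 76, 89
n = 89; position = n/2 = 44.5.
This falls in the class 40 ≤ t < 60: L = 40, F = 43, f = 18, h = 20.
Median ≈ 40 + ((44.5 − 43) / 18) × 20 = 41.6667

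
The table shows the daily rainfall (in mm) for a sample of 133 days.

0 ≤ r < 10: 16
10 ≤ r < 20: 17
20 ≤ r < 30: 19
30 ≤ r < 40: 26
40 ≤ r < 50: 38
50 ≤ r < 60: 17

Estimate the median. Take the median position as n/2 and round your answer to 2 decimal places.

Cumulative frequencies: 16, 33, 52, 78, 116, 133
n = 133; position = n/2 = 66.5.
This falls in the class 30 ≤ r < 40: L = 30, F = 52, f = 26, h = 10.
Median ≈ 30 + ((66.5 − 52) / 26) × 10 = 35.5769

35.58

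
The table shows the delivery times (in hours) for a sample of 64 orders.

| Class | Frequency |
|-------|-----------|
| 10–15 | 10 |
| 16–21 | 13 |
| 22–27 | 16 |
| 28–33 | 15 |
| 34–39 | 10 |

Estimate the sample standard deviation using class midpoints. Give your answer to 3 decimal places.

Midpoints: 12.5, 18.5, 24.5, 30.5, 36.5
n = 64, Σfm = 1580, mean = 24.6875
Σfm² = 42892
Σf(m − x̄)² = Σfm² − (Σfm)²/n = 42892 − 1580²/64 = 3885.7500
Sample variance = 3885.7500 / 63 = 61.6786
Standard deviation = √61.6786 = 7.8536

7.854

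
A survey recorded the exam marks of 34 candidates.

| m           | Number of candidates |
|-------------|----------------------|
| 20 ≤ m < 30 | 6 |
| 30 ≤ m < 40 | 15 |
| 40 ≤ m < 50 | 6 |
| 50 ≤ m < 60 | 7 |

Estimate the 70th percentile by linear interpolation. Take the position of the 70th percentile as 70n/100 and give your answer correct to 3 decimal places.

44.667

Cumulative frequencies: 6, 21, 27, 34
n = 34; position = 70n/100 = 23.8.
This falls in the class 40 ≤ m < 50: L = 40, F = 21, f = 6, h = 10.
70th percentile ≈ 40 + ((23.8 − 21) / 6) × 10 = 44.6667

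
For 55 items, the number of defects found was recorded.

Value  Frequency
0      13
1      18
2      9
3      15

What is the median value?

Cumulative frequencies: 13, 31, 40, 55
n = 55, so the median is the value in position (n+1)/2 = 28.
Position 28 falls at value 1.

1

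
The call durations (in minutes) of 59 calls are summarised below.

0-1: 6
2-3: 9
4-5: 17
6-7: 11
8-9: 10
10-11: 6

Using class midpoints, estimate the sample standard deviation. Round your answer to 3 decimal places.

2.933

Midpoints: 0.5, 2.5, 4.5, 6.5, 8.5, 10.5
n = 59, Σfm = 321.5, mean = 5.4492
Σfm² = 2250.75
Σf(m − x̄)² = Σfm² − (Σfm)²/n = 2250.75 − 321.5²/59 = 498.8475
Sample variance = 498.8475 / 58 = 8.6008
Standard deviation = √8.6008 = 2.9327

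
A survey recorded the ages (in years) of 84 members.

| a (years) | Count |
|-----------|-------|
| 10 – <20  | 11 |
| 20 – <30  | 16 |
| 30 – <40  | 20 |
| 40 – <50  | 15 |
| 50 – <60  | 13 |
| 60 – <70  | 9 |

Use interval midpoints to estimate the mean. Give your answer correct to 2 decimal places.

38.57

Midpoints: 15, 25, 35, 45, 55, 65
Σfm = 11×15 + 16×25 + 20×35 + 15×45 + 13×55 + 9×65 = 3240
n = Σf = 84
Mean = 3240 / 84 = 38.5714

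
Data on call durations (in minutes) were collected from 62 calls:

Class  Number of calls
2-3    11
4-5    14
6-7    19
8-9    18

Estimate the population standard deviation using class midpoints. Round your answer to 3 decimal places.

Midpoints: 2.5, 4.5, 6.5, 8.5
n = 62, Σfm = 367, mean = 5.9194
Σfm² = 2455.5
Σf(m − x̄)² = Σfm² − (Σfm)²/n = 2455.5 − 367²/62 = 283.0968
Population variance = 283.0968 / 62 = 4.5661
Standard deviation = √4.5661 = 2.1368

2.137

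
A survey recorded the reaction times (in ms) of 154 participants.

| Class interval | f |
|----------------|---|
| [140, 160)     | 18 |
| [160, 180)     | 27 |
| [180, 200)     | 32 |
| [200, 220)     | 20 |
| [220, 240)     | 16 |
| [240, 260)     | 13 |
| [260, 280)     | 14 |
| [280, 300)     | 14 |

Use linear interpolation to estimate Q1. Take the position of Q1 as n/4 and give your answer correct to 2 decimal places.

Cumulative frequencies: 18, 45, 77, 97, 113, 126, 140, 154
n = 154; position = n/4 = 38.5.
This falls in the class [160, 180): L = 160, F = 18, f = 27, h = 20.
Lower quartile ≈ 160 + ((38.5 − 18) / 27) × 20 = 175.1852

175.19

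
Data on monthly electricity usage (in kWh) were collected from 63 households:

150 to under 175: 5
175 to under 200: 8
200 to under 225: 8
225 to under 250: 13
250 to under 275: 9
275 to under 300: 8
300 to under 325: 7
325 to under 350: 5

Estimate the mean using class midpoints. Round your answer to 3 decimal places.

Midpoints: 162.5, 187.5, 212.5, 237.5, 262.5, 287.5, 312.5, 337.5
Σfm = 5×162.5 + 8×187.5 + 8×212.5 + 13×237.5 + 9×262.5 + 8×287.5 + 7×312.5 + 5×337.5 = 15637.5
n = Σf = 63
Mean = 15637.5 / 63 = 248.2143

248.214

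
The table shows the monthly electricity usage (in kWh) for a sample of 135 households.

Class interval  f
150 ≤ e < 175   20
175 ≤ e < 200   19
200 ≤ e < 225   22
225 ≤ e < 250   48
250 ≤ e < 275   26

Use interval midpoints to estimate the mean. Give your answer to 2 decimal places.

220.09

Midpoints: 162.5, 187.5, 212.5, 237.5, 262.5
Σfm = 20×162.5 + 19×187.5 + 22×212.5 + 48×237.5 + 26×262.5 = 29712.5
n = Σf = 135
Mean = 29712.5 / 135 = 220.0926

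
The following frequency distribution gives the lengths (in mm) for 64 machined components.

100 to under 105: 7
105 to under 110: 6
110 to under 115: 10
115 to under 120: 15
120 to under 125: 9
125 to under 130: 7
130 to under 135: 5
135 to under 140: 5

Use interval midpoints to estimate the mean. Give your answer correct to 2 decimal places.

118.67

Midpoints: 102.5, 107.5, 112.5, 117.5, 122.5, 127.5, 132.5, 137.5
Σfm = 7×102.5 + 6×107.5 + 10×112.5 + 15×117.5 + 9×122.5 + 7×127.5 + 5×132.5 + 5×137.5 = 7595
n = Σf = 64
Mean = 7595 / 64 = 118.6719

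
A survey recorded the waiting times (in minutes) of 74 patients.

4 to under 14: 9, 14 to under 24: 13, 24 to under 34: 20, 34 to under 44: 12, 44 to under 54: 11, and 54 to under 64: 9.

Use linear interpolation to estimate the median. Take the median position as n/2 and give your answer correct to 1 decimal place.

Cumulative frequencies: 9, 22, 42, 54, 65, 74
n = 74; position = n/2 = 37.
This falls in the class 24 to under 34: L = 24, F = 22, f = 20, h = 10.
Median ≈ 24 + ((37 − 22) / 20) × 10 = 31.5000

31.5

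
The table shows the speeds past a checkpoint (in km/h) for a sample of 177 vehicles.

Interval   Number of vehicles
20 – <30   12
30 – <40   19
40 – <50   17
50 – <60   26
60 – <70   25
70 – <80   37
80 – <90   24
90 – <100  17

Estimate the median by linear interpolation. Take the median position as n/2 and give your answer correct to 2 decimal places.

Cumulative frequencies: 12, 31, 48, 74, 99, 136, 160, 177
n = 177; position = n/2 = 88.5.
This falls in the class 60 – <70: L = 60, F = 74, f = 25, h = 10.
Median ≈ 60 + ((88.5 − 74) / 25) × 10 = 65.8000

65.80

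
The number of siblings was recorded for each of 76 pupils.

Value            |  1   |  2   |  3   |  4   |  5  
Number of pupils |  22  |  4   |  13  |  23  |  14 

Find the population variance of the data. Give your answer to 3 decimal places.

Values: 1, 2, 3, 4, 5
n = 76, Σfx = 231, mean = 3.0395
Σfx² = 873
Σf(x − x̄)² = Σfx² − (Σfx)²/n = 873 − 231²/76 = 170.8816
Population variance = 170.8816 / 76 = 2.2484

2.248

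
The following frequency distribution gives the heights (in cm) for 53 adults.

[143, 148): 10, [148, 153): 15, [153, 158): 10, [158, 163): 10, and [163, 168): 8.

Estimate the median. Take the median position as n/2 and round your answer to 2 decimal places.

Cumulative frequencies: 10, 25, 35, 45, 53
n = 53; position = n/2 = 26.5.
This falls in the class [153, 158): L = 153, F = 25, f = 10, h = 5.
Median ≈ 153 + ((26.5 − 25) / 10) × 5 = 153.7500

153.75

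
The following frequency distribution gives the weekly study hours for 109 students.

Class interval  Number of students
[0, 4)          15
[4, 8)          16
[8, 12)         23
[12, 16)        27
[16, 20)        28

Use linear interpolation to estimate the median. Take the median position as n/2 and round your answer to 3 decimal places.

12.074

Cumulative frequencies: 15, 31, 54, 81, 109
n = 109; position = n/2 = 54.5.
This falls in the class [12, 16): L = 12, F = 54, f = 27, h = 4.
Median ≈ 12 + ((54.5 − 54) / 27) × 4 = 12.0741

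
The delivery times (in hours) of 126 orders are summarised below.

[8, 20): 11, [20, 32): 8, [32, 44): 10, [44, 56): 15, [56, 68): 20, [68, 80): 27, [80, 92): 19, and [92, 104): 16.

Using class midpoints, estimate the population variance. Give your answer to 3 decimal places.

627.664

Midpoints: 14, 26, 38, 50, 62, 74, 86, 98
n = 126, Σfm = 7932, mean = 62.9524
Σfm² = 578424
Σf(m − x̄)² = Σfm² − (Σfm)²/n = 578424 − 7932²/126 = 79085.7143
Population variance = 79085.7143 / 126 = 627.6644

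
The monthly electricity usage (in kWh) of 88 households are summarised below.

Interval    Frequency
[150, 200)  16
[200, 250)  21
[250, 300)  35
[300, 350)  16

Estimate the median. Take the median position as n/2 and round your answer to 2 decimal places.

260.00

Cumulative frequencies: 16, 37, 72, 88
n = 88; position = n/2 = 44.
This falls in the class [250, 300): L = 250, F = 37, f = 35, h = 50.
Median ≈ 250 + ((44 − 37) / 35) × 50 = 260.0000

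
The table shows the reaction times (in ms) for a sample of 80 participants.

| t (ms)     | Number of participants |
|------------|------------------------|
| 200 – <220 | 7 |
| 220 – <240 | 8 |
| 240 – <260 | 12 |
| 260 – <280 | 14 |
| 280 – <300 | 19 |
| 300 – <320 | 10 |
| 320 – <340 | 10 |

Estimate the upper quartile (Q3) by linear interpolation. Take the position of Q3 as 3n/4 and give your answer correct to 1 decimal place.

300.0

Cumulative frequencies: 7, 15, 27, 41, 60, 70, 80
n = 80; position = 3n/4 = 60.
This falls in the class 280 – <300: L = 280, F = 41, f = 19, h = 20.
Upper quartile ≈ 280 + ((60 − 41) / 19) × 20 = 300.0000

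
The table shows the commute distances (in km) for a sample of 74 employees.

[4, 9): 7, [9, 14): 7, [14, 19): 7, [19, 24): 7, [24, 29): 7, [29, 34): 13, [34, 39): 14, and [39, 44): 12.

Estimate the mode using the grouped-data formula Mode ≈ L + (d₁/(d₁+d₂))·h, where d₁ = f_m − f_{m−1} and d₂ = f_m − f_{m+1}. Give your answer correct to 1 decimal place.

35.7

Modal class: [34, 39) (highest frequency 14).
d₁ = 14 − 13 = 1, d₂ = 14 − 12 = 2
Mode ≈ 34 + (1/(1+2)) × 5 = 34 + 1.6667 = 35.6667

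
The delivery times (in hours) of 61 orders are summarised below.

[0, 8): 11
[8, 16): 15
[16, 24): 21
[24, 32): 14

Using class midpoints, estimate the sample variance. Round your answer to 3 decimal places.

Midpoints: 4, 12, 20, 28
n = 61, Σfm = 1036, mean = 16.9836
Σfm² = 21712
Σf(m − x̄)² = Σfm² − (Σfm)²/n = 21712 − 1036²/61 = 4116.9836
Sample variance = 4116.9836 / 60 = 68.6164

68.616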